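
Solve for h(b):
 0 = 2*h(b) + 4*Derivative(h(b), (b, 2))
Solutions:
 h(b) = C1*sin(sqrt(2)*b/2) + C2*cos(sqrt(2)*b/2)


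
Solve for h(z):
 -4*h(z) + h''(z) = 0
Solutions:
 h(z) = C1*exp(-2*z) + C2*exp(2*z)


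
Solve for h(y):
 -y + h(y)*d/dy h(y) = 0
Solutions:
 h(y) = -sqrt(C1 + y^2)
 h(y) = sqrt(C1 + y^2)


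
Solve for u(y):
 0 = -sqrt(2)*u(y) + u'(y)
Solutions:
 u(y) = C1*exp(sqrt(2)*y)


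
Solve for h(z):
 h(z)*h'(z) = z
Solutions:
 h(z) = -sqrt(C1 + z^2)
 h(z) = sqrt(C1 + z^2)


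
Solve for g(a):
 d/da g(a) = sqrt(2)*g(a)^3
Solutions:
 g(a) = -sqrt(2)*sqrt(-1/(C1 + sqrt(2)*a))/2
 g(a) = sqrt(2)*sqrt(-1/(C1 + sqrt(2)*a))/2


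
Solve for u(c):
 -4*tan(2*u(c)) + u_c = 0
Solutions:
 u(c) = -asin(C1*exp(8*c))/2 + pi/2
 u(c) = asin(C1*exp(8*c))/2


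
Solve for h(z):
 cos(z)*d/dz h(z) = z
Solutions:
 h(z) = C1 + Integral(z/cos(z), z)


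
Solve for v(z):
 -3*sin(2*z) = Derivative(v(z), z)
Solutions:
 v(z) = C1 + 3*cos(2*z)/2


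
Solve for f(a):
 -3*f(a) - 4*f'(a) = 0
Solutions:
 f(a) = C1*exp(-3*a/4)


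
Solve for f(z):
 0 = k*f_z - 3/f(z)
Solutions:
 f(z) = -sqrt(C1 + 6*z/k)
 f(z) = sqrt(C1 + 6*z/k)


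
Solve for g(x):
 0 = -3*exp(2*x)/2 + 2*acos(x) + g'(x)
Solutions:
 g(x) = C1 - 2*x*acos(x) + 2*sqrt(1 - x^2) + 3*exp(2*x)/4


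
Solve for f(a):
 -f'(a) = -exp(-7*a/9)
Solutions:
 f(a) = C1 - 9*exp(-7*a/9)/7


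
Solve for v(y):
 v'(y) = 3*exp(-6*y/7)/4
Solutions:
 v(y) = C1 - 7*exp(-6*y/7)/8


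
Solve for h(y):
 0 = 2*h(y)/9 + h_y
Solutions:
 h(y) = C1*exp(-2*y/9)


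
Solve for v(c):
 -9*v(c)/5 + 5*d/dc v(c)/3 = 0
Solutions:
 v(c) = C1*exp(27*c/25)


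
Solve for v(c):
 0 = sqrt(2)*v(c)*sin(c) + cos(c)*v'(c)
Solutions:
 v(c) = C1*cos(c)^(sqrt(2))


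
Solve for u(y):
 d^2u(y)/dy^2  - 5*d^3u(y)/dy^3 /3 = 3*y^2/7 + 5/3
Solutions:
 u(y) = C1 + C2*y + C3*exp(3*y/5) + y^4/28 + 5*y^3/21 + 85*y^2/42


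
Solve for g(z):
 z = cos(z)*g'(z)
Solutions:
 g(z) = C1 + Integral(z/cos(z), z)


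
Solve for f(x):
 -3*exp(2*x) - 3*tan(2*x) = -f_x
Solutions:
 f(x) = C1 + 3*exp(2*x)/2 - 3*log(cos(2*x))/2


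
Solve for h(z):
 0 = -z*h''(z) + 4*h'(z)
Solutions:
 h(z) = C1 + C2*z^5


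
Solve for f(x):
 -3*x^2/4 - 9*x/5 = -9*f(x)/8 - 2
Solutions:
 f(x) = 2*x^2/3 + 8*x/5 - 16/9


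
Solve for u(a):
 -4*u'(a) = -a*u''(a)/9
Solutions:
 u(a) = C1 + C2*a^37


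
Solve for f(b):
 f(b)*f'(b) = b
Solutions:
 f(b) = -sqrt(C1 + b^2)
 f(b) = sqrt(C1 + b^2)


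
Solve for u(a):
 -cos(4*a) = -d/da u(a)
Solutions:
 u(a) = C1 + sin(4*a)/4


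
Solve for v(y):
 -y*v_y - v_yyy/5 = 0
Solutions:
 v(y) = C1 + Integral(C2*airyai(-5^(1/3)*y) + C3*airybi(-5^(1/3)*y), y)


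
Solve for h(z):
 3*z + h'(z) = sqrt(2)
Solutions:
 h(z) = C1 - 3*z^2/2 + sqrt(2)*z


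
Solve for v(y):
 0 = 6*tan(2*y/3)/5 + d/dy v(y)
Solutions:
 v(y) = C1 + 9*log(cos(2*y/3))/5


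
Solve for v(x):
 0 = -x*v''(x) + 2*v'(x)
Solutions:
 v(x) = C1 + C2*x^3


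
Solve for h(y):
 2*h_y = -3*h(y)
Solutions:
 h(y) = C1*exp(-3*y/2)


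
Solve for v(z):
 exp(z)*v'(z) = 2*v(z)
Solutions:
 v(z) = C1*exp(-2*exp(-z))


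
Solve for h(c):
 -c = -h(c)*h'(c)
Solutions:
 h(c) = -sqrt(C1 + c^2)
 h(c) = sqrt(C1 + c^2)


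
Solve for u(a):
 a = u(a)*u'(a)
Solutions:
 u(a) = -sqrt(C1 + a^2)
 u(a) = sqrt(C1 + a^2)


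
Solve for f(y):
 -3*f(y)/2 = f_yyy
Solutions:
 f(y) = C3*exp(-2^(2/3)*3^(1/3)*y/2) + (C1*sin(2^(2/3)*3^(5/6)*y/4) + C2*cos(2^(2/3)*3^(5/6)*y/4))*exp(2^(2/3)*3^(1/3)*y/4)


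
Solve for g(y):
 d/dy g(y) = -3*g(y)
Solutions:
 g(y) = C1*exp(-3*y)


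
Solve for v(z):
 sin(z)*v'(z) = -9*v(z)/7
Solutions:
 v(z) = C1*(cos(z) + 1)^(9/14)/(cos(z) - 1)^(9/14)


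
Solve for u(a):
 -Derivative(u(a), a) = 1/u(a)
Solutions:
 u(a) = -sqrt(C1 - 2*a)
 u(a) = sqrt(C1 - 2*a)


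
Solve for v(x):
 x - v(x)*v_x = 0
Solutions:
 v(x) = -sqrt(C1 + x^2)
 v(x) = sqrt(C1 + x^2)


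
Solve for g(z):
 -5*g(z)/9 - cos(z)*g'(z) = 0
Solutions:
 g(z) = C1*(sin(z) - 1)^(5/18)/(sin(z) + 1)^(5/18)


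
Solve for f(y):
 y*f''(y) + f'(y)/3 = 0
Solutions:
 f(y) = C1 + C2*y^(2/3)


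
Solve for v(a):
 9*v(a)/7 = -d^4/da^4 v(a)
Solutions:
 v(a) = (C1*sin(sqrt(6)*7^(3/4)*a/14) + C2*cos(sqrt(6)*7^(3/4)*a/14))*exp(-sqrt(6)*7^(3/4)*a/14) + (C3*sin(sqrt(6)*7^(3/4)*a/14) + C4*cos(sqrt(6)*7^(3/4)*a/14))*exp(sqrt(6)*7^(3/4)*a/14)


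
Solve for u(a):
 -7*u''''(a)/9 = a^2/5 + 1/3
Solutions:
 u(a) = C1 + C2*a + C3*a^2 + C4*a^3 - a^6/1400 - a^4/56


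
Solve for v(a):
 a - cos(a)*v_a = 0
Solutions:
 v(a) = C1 + Integral(a/cos(a), a)


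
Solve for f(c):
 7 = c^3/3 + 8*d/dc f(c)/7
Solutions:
 f(c) = C1 - 7*c^4/96 + 49*c/8


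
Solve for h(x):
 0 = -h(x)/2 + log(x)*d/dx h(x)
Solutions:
 h(x) = C1*exp(li(x)/2)


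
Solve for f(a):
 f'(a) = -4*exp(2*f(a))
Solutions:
 f(a) = log(-sqrt(-1/(C1 - 4*a))) - log(2)/2
 f(a) = log(-1/(C1 - 4*a))/2 - log(2)/2


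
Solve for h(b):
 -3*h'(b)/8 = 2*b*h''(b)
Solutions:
 h(b) = C1 + C2*b^(13/16)


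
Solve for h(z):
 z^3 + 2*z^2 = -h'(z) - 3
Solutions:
 h(z) = C1 - z^4/4 - 2*z^3/3 - 3*z


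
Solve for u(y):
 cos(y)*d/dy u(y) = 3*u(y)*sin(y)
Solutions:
 u(y) = C1/cos(y)^3


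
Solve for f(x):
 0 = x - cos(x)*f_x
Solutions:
 f(x) = C1 + Integral(x/cos(x), x)


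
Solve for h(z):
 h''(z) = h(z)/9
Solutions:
 h(z) = C1*exp(-z/3) + C2*exp(z/3)


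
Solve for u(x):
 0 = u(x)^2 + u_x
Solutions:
 u(x) = 1/(C1 + x)


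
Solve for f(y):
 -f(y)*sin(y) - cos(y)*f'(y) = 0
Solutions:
 f(y) = C1*cos(y)


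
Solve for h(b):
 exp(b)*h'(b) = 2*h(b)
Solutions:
 h(b) = C1*exp(-2*exp(-b))


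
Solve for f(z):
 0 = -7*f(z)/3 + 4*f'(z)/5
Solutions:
 f(z) = C1*exp(35*z/12)


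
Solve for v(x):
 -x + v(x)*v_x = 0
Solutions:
 v(x) = -sqrt(C1 + x^2)
 v(x) = sqrt(C1 + x^2)


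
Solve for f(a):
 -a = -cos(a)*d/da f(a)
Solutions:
 f(a) = C1 + Integral(a/cos(a), a)


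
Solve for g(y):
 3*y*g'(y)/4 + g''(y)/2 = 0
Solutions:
 g(y) = C1 + C2*erf(sqrt(3)*y/2)


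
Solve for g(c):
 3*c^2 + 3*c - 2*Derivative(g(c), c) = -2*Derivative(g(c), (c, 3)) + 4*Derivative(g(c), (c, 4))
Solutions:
 g(c) = C1 + C2*exp(c*((6*sqrt(78) + 53)^(-1/3) + 2 + (6*sqrt(78) + 53)^(1/3))/12)*sin(sqrt(3)*c*(-(6*sqrt(78) + 53)^(1/3) + (6*sqrt(78) + 53)^(-1/3))/12) + C3*exp(c*((6*sqrt(78) + 53)^(-1/3) + 2 + (6*sqrt(78) + 53)^(1/3))/12)*cos(sqrt(3)*c*(-(6*sqrt(78) + 53)^(1/3) + (6*sqrt(78) + 53)^(-1/3))/12) + C4*exp(c*(-(6*sqrt(78) + 53)^(1/3) - 1/(6*sqrt(78) + 53)^(1/3) + 1)/6) + c^3/2 + 3*c^2/4 + 3*c


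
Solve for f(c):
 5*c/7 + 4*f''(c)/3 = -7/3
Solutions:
 f(c) = C1 + C2*c - 5*c^3/56 - 7*c^2/8


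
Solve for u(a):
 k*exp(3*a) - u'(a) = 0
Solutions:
 u(a) = C1 + k*exp(3*a)/3


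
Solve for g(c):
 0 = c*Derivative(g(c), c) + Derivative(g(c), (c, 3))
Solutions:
 g(c) = C1 + Integral(C2*airyai(-c) + C3*airybi(-c), c)


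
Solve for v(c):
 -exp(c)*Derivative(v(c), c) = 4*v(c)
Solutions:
 v(c) = C1*exp(4*exp(-c))


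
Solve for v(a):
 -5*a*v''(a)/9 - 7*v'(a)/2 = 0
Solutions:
 v(a) = C1 + C2/a^(53/10)


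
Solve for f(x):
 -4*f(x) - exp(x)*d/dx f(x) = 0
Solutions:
 f(x) = C1*exp(4*exp(-x))


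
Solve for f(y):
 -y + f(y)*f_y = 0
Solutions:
 f(y) = -sqrt(C1 + y^2)
 f(y) = sqrt(C1 + y^2)


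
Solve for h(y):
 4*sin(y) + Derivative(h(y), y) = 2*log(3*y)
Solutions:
 h(y) = C1 + 2*y*log(y) - 2*y + 2*y*log(3) + 4*cos(y)


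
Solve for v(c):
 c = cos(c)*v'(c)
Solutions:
 v(c) = C1 + Integral(c/cos(c), c)


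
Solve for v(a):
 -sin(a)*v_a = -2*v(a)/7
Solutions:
 v(a) = C1*(cos(a) - 1)^(1/7)/(cos(a) + 1)^(1/7)


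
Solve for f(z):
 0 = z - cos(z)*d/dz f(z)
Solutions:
 f(z) = C1 + Integral(z/cos(z), z)


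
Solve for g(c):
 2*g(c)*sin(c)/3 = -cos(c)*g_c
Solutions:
 g(c) = C1*cos(c)^(2/3)


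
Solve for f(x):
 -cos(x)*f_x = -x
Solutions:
 f(x) = C1 + Integral(x/cos(x), x)


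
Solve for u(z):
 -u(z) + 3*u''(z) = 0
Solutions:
 u(z) = C1*exp(-sqrt(3)*z/3) + C2*exp(sqrt(3)*z/3)


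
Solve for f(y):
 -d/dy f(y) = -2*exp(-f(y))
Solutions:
 f(y) = log(C1 + 2*y)


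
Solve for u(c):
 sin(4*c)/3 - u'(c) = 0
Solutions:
 u(c) = C1 - cos(4*c)/12


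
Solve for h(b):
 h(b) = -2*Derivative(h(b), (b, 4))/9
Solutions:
 h(b) = (C1*sin(2^(1/4)*sqrt(3)*b/2) + C2*cos(2^(1/4)*sqrt(3)*b/2))*exp(-2^(1/4)*sqrt(3)*b/2) + (C3*sin(2^(1/4)*sqrt(3)*b/2) + C4*cos(2^(1/4)*sqrt(3)*b/2))*exp(2^(1/4)*sqrt(3)*b/2)


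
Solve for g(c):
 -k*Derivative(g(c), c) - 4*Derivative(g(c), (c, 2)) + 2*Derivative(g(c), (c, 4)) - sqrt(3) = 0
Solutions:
 g(c) = C1 + C2*exp(c*(6^(1/3)*(-9*k + 2*sqrt(3)*sqrt(27*k^2/4 - 32))^(1/3)/12 - 2^(1/3)*3^(5/6)*I*(-9*k + 2*sqrt(3)*sqrt(27*k^2/4 - 32))^(1/3)/12 - 8/((-6^(1/3) + 2^(1/3)*3^(5/6)*I)*(-9*k + 2*sqrt(3)*sqrt(27*k^2/4 - 32))^(1/3)))) + C3*exp(c*(6^(1/3)*(-9*k + 2*sqrt(3)*sqrt(27*k^2/4 - 32))^(1/3)/12 + 2^(1/3)*3^(5/6)*I*(-9*k + 2*sqrt(3)*sqrt(27*k^2/4 - 32))^(1/3)/12 + 8/((6^(1/3) + 2^(1/3)*3^(5/6)*I)*(-9*k + 2*sqrt(3)*sqrt(27*k^2/4 - 32))^(1/3)))) + C4*exp(-6^(1/3)*c*((-9*k + 2*sqrt(3)*sqrt(27*k^2/4 - 32))^(1/3) + 4*6^(1/3)/(-9*k + 2*sqrt(3)*sqrt(27*k^2/4 - 32))^(1/3))/6) - sqrt(3)*c/k


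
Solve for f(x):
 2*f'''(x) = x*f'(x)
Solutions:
 f(x) = C1 + Integral(C2*airyai(2^(2/3)*x/2) + C3*airybi(2^(2/3)*x/2), x)


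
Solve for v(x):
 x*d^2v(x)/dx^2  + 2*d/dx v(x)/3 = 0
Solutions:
 v(x) = C1 + C2*x^(1/3)


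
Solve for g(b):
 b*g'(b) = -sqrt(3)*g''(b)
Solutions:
 g(b) = C1 + C2*erf(sqrt(2)*3^(3/4)*b/6)


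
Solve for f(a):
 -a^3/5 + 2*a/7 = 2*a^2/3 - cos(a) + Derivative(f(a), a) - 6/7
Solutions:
 f(a) = C1 - a^4/20 - 2*a^3/9 + a^2/7 + 6*a/7 + sin(a)


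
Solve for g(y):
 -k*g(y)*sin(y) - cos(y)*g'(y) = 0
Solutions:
 g(y) = C1*exp(k*log(cos(y)))


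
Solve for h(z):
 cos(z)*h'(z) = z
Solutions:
 h(z) = C1 + Integral(z/cos(z), z)


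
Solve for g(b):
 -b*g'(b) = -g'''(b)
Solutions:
 g(b) = C1 + Integral(C2*airyai(b) + C3*airybi(b), b)


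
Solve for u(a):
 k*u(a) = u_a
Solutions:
 u(a) = C1*exp(a*k)


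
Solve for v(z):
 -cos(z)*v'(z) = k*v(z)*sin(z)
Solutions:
 v(z) = C1*exp(k*log(cos(z)))


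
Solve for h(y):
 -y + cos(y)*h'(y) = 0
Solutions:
 h(y) = C1 + Integral(y/cos(y), y)


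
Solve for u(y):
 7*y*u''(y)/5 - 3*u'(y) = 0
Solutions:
 u(y) = C1 + C2*y^(22/7)


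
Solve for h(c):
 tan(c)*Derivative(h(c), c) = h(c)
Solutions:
 h(c) = C1*sin(c)


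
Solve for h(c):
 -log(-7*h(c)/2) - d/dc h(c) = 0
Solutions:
 Integral(1/(log(-_y) - log(2) + log(7)), (_y, h(c))) = C1 - c


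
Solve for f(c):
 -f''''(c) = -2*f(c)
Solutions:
 f(c) = C1*exp(-2^(1/4)*c) + C2*exp(2^(1/4)*c) + C3*sin(2^(1/4)*c) + C4*cos(2^(1/4)*c)


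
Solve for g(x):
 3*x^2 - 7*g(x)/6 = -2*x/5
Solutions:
 g(x) = 6*x*(15*x + 2)/35


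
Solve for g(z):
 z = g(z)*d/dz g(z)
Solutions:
 g(z) = -sqrt(C1 + z^2)
 g(z) = sqrt(C1 + z^2)


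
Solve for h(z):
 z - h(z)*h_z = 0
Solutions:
 h(z) = -sqrt(C1 + z^2)
 h(z) = sqrt(C1 + z^2)


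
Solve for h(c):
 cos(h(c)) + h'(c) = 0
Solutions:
 h(c) = pi - asin((C1 + exp(2*c))/(C1 - exp(2*c)))
 h(c) = asin((C1 + exp(2*c))/(C1 - exp(2*c)))


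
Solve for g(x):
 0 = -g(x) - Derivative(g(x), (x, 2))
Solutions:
 g(x) = C1*sin(x) + C2*cos(x)


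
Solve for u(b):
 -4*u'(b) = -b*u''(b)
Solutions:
 u(b) = C1 + C2*b^5


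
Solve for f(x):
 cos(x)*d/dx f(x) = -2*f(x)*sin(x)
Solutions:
 f(x) = C1*cos(x)^2


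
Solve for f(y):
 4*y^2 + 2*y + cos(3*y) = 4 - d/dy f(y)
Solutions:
 f(y) = C1 - 4*y^3/3 - y^2 + 4*y - sin(3*y)/3


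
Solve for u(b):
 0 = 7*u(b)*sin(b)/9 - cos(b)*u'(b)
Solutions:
 u(b) = C1/cos(b)^(7/9)


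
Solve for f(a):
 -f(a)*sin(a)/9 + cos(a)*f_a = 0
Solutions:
 f(a) = C1/cos(a)^(1/9)


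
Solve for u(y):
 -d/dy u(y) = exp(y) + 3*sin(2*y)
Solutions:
 u(y) = C1 - exp(y) + 3*cos(2*y)/2


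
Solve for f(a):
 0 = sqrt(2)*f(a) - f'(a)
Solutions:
 f(a) = C1*exp(sqrt(2)*a)


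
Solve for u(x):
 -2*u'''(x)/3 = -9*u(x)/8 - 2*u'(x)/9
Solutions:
 u(x) = C1*exp(-2^(1/3)*x*(8*2^(1/3)/(sqrt(530417) + 729)^(1/3) + (sqrt(530417) + 729)^(1/3))/24)*sin(2^(1/3)*sqrt(3)*x*(-(sqrt(530417) + 729)^(1/3) + 8*2^(1/3)/(sqrt(530417) + 729)^(1/3))/24) + C2*exp(-2^(1/3)*x*(8*2^(1/3)/(sqrt(530417) + 729)^(1/3) + (sqrt(530417) + 729)^(1/3))/24)*cos(2^(1/3)*sqrt(3)*x*(-(sqrt(530417) + 729)^(1/3) + 8*2^(1/3)/(sqrt(530417) + 729)^(1/3))/24) + C3*exp(2^(1/3)*x*(8*2^(1/3)/(sqrt(530417) + 729)^(1/3) + (sqrt(530417) + 729)^(1/3))/12)


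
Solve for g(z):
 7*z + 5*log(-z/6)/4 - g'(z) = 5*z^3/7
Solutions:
 g(z) = C1 - 5*z^4/28 + 7*z^2/2 + 5*z*log(-z)/4 + 5*z*(-log(6) - 1)/4


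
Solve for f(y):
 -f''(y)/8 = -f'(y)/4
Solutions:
 f(y) = C1 + C2*exp(2*y)


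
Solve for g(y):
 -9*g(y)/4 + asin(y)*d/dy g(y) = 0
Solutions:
 g(y) = C1*exp(9*Integral(1/asin(y), y)/4)


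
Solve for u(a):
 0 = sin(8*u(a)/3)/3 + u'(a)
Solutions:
 a/3 + 3*log(cos(8*u(a)/3) - 1)/16 - 3*log(cos(8*u(a)/3) + 1)/16 = C1


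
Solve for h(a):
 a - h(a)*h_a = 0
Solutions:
 h(a) = -sqrt(C1 + a^2)
 h(a) = sqrt(C1 + a^2)


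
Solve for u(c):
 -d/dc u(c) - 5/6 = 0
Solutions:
 u(c) = C1 - 5*c/6


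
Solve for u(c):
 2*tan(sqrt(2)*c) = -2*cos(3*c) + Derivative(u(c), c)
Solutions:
 u(c) = C1 - sqrt(2)*log(cos(sqrt(2)*c)) + 2*sin(3*c)/3


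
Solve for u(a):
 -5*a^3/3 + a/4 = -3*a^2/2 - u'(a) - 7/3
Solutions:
 u(a) = C1 + 5*a^4/12 - a^3/2 - a^2/8 - 7*a/3


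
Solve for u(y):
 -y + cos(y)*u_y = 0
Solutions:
 u(y) = C1 + Integral(y/cos(y), y)


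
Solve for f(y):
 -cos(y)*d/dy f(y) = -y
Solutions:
 f(y) = C1 + Integral(y/cos(y), y)


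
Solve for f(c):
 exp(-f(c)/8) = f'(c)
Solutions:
 f(c) = 8*log(C1 + c/8)


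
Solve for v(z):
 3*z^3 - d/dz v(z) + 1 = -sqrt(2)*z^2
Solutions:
 v(z) = C1 + 3*z^4/4 + sqrt(2)*z^3/3 + z


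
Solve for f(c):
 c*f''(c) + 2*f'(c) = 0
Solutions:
 f(c) = C1 + C2/c


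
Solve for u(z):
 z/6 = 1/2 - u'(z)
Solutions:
 u(z) = C1 - z^2/12 + z/2


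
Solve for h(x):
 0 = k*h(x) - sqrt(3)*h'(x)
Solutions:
 h(x) = C1*exp(sqrt(3)*k*x/3)


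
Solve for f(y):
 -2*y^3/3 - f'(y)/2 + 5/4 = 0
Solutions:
 f(y) = C1 - y^4/3 + 5*y/2


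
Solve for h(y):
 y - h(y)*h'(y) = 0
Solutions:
 h(y) = -sqrt(C1 + y^2)
 h(y) = sqrt(C1 + y^2)


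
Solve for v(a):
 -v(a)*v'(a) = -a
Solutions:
 v(a) = -sqrt(C1 + a^2)
 v(a) = sqrt(C1 + a^2)


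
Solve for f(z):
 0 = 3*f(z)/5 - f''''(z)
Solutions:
 f(z) = C1*exp(-3^(1/4)*5^(3/4)*z/5) + C2*exp(3^(1/4)*5^(3/4)*z/5) + C3*sin(3^(1/4)*5^(3/4)*z/5) + C4*cos(3^(1/4)*5^(3/4)*z/5)


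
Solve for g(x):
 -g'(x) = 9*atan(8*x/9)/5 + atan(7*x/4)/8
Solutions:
 g(x) = C1 - 9*x*atan(8*x/9)/5 - x*atan(7*x/4)/8 + log(49*x^2 + 16)/28 + 81*log(64*x^2 + 81)/80


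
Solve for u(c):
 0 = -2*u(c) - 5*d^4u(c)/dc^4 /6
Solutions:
 u(c) = (C1*sin(3^(1/4)*5^(3/4)*c/5) + C2*cos(3^(1/4)*5^(3/4)*c/5))*exp(-3^(1/4)*5^(3/4)*c/5) + (C3*sin(3^(1/4)*5^(3/4)*c/5) + C4*cos(3^(1/4)*5^(3/4)*c/5))*exp(3^(1/4)*5^(3/4)*c/5)


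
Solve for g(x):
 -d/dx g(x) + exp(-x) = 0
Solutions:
 g(x) = C1 - exp(-x)


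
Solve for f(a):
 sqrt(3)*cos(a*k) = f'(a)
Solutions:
 f(a) = C1 + sqrt(3)*sin(a*k)/k


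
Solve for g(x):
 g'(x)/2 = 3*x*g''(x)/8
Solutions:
 g(x) = C1 + C2*x^(7/3)


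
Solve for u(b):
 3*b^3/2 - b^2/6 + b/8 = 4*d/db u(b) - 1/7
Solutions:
 u(b) = C1 + 3*b^4/32 - b^3/72 + b^2/64 + b/28


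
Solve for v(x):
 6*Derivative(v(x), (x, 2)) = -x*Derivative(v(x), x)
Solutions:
 v(x) = C1 + C2*erf(sqrt(3)*x/6)


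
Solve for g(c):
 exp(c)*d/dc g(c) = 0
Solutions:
 g(c) = C1


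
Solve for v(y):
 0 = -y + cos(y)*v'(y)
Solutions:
 v(y) = C1 + Integral(y/cos(y), y)


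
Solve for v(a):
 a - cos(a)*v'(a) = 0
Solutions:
 v(a) = C1 + Integral(a/cos(a), a)


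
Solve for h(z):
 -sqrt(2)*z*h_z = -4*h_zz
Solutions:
 h(z) = C1 + C2*erfi(2^(3/4)*z/4)


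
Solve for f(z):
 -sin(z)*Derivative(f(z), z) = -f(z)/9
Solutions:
 f(z) = C1*(cos(z) - 1)^(1/18)/(cos(z) + 1)^(1/18)


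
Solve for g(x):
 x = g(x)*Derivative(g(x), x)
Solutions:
 g(x) = -sqrt(C1 + x^2)
 g(x) = sqrt(C1 + x^2)


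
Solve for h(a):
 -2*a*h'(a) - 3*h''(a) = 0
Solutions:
 h(a) = C1 + C2*erf(sqrt(3)*a/3)


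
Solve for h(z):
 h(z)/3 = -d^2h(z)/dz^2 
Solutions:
 h(z) = C1*sin(sqrt(3)*z/3) + C2*cos(sqrt(3)*z/3)


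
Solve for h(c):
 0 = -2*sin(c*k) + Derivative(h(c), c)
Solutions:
 h(c) = C1 - 2*cos(c*k)/k


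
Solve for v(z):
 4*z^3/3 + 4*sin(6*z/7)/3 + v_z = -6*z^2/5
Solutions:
 v(z) = C1 - z^4/3 - 2*z^3/5 + 14*cos(6*z/7)/9


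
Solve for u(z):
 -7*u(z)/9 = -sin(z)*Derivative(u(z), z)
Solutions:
 u(z) = C1*(cos(z) - 1)^(7/18)/(cos(z) + 1)^(7/18)


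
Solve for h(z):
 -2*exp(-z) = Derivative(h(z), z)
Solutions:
 h(z) = C1 + 2*exp(-z)


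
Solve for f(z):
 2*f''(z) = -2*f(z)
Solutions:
 f(z) = C1*sin(z) + C2*cos(z)


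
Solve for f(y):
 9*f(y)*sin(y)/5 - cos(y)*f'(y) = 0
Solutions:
 f(y) = C1/cos(y)^(9/5)


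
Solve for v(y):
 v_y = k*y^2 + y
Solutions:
 v(y) = C1 + k*y^3/3 + y^2/2


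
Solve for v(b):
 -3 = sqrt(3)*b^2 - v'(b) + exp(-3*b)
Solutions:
 v(b) = C1 + sqrt(3)*b^3/3 + 3*b - exp(-3*b)/3


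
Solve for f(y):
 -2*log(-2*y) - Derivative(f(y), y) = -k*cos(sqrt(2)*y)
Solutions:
 f(y) = C1 + sqrt(2)*k*sin(sqrt(2)*y)/2 - 2*y*log(-y) - 2*y*log(2) + 2*y


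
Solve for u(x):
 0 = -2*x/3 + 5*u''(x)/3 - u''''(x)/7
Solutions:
 u(x) = C1 + C2*x + C3*exp(-sqrt(105)*x/3) + C4*exp(sqrt(105)*x/3) + x^3/15


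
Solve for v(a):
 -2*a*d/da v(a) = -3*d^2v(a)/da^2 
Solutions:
 v(a) = C1 + C2*erfi(sqrt(3)*a/3)


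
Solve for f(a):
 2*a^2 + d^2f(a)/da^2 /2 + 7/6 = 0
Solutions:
 f(a) = C1 + C2*a - a^4/3 - 7*a^2/6


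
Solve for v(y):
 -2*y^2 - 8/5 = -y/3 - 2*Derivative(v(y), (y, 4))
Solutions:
 v(y) = C1 + C2*y + C3*y^2 + C4*y^3 + y^6/360 - y^5/720 + y^4/30


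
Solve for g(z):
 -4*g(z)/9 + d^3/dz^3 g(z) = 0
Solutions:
 g(z) = C3*exp(2^(2/3)*3^(1/3)*z/3) + (C1*sin(2^(2/3)*3^(5/6)*z/6) + C2*cos(2^(2/3)*3^(5/6)*z/6))*exp(-2^(2/3)*3^(1/3)*z/6)


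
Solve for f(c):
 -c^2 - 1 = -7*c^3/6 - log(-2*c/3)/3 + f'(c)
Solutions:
 f(c) = C1 + 7*c^4/24 - c^3/3 + c*log(-c)/3 + c*(-4 - log(3) + log(2))/3


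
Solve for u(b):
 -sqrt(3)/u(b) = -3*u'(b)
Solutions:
 u(b) = -sqrt(C1 + 6*sqrt(3)*b)/3
 u(b) = sqrt(C1 + 6*sqrt(3)*b)/3


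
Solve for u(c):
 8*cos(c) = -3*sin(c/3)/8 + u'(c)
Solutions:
 u(c) = C1 + 8*sin(c) - 9*cos(c/3)/8


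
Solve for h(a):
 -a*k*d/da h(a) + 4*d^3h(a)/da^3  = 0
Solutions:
 h(a) = C1 + Integral(C2*airyai(2^(1/3)*a*k^(1/3)/2) + C3*airybi(2^(1/3)*a*k^(1/3)/2), a)


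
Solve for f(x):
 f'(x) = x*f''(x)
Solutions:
 f(x) = C1 + C2*x^2


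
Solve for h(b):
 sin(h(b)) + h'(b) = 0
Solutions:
 h(b) = -acos((-C1 - exp(2*b))/(C1 - exp(2*b))) + 2*pi
 h(b) = acos((-C1 - exp(2*b))/(C1 - exp(2*b)))


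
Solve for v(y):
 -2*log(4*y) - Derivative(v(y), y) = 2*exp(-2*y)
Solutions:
 v(y) = C1 - 2*y*log(y) + 2*y*(1 - 2*log(2)) + exp(-2*y)


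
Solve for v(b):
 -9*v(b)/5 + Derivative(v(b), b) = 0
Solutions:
 v(b) = C1*exp(9*b/5)


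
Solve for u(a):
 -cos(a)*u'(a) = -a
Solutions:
 u(a) = C1 + Integral(a/cos(a), a)


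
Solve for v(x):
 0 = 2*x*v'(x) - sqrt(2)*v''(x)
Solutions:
 v(x) = C1 + C2*erfi(2^(3/4)*x/2)


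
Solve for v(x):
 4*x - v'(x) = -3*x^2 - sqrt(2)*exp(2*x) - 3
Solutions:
 v(x) = C1 + x^3 + 2*x^2 + 3*x + sqrt(2)*exp(2*x)/2


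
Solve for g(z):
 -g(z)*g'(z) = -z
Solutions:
 g(z) = -sqrt(C1 + z^2)
 g(z) = sqrt(C1 + z^2)


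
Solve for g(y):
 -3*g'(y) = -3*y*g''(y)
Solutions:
 g(y) = C1 + C2*y^2


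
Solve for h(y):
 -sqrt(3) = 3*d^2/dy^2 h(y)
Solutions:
 h(y) = C1 + C2*y - sqrt(3)*y^2/6


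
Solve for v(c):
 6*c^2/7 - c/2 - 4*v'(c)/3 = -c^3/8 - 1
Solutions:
 v(c) = C1 + 3*c^4/128 + 3*c^3/14 - 3*c^2/16 + 3*c/4


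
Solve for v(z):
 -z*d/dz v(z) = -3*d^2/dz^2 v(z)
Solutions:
 v(z) = C1 + C2*erfi(sqrt(6)*z/6)


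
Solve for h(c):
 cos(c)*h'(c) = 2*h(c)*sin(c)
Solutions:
 h(c) = C1/cos(c)^2


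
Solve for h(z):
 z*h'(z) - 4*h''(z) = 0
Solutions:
 h(z) = C1 + C2*erfi(sqrt(2)*z/4)


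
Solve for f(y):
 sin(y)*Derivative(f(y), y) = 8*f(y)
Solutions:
 f(y) = C1*(cos(y)^4 - 4*cos(y)^3 + 6*cos(y)^2 - 4*cos(y) + 1)/(cos(y)^4 + 4*cos(y)^3 + 6*cos(y)^2 + 4*cos(y) + 1)


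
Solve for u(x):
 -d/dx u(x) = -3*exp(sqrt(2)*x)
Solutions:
 u(x) = C1 + 3*sqrt(2)*exp(sqrt(2)*x)/2


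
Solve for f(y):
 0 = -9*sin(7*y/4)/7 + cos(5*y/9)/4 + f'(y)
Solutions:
 f(y) = C1 - 9*sin(5*y/9)/20 - 36*cos(7*y/4)/49


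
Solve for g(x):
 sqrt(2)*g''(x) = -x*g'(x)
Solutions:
 g(x) = C1 + C2*erf(2^(1/4)*x/2)


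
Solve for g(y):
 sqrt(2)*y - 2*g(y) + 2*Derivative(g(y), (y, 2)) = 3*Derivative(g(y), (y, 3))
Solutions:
 g(y) = C1*exp(y*(4/(9*sqrt(681) + 235)^(1/3) + 4 + (9*sqrt(681) + 235)^(1/3))/18)*sin(sqrt(3)*y*(-(9*sqrt(681) + 235)^(1/3) + 4/(9*sqrt(681) + 235)^(1/3))/18) + C2*exp(y*(4/(9*sqrt(681) + 235)^(1/3) + 4 + (9*sqrt(681) + 235)^(1/3))/18)*cos(sqrt(3)*y*(-(9*sqrt(681) + 235)^(1/3) + 4/(9*sqrt(681) + 235)^(1/3))/18) + C3*exp(y*(-(9*sqrt(681) + 235)^(1/3) - 4/(9*sqrt(681) + 235)^(1/3) + 2)/9) + sqrt(2)*y/2


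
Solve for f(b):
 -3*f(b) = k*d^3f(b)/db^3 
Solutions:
 f(b) = C1*exp(3^(1/3)*b*(-1/k)^(1/3)) + C2*exp(b*(-1/k)^(1/3)*(-3^(1/3) + 3^(5/6)*I)/2) + C3*exp(-b*(-1/k)^(1/3)*(3^(1/3) + 3^(5/6)*I)/2)


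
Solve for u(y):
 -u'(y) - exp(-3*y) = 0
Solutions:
 u(y) = C1 + exp(-3*y)/3


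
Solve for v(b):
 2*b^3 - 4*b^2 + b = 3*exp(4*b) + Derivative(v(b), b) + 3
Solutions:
 v(b) = C1 + b^4/2 - 4*b^3/3 + b^2/2 - 3*b - 3*exp(4*b)/4


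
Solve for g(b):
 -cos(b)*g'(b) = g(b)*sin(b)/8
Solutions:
 g(b) = C1*cos(b)^(1/8)


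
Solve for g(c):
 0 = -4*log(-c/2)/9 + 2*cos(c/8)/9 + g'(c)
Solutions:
 g(c) = C1 + 4*c*log(-c)/9 - 4*c/9 - 4*c*log(2)/9 - 16*sin(c/8)/9


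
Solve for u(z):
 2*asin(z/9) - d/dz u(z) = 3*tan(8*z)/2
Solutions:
 u(z) = C1 + 2*z*asin(z/9) + 2*sqrt(81 - z^2) + 3*log(cos(8*z))/16


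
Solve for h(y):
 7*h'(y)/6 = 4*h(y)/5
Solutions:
 h(y) = C1*exp(24*y/35)


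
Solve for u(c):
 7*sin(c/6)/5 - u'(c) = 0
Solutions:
 u(c) = C1 - 42*cos(c/6)/5


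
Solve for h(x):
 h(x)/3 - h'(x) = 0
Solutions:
 h(x) = C1*exp(x/3)


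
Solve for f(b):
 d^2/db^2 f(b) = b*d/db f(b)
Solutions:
 f(b) = C1 + C2*erfi(sqrt(2)*b/2)


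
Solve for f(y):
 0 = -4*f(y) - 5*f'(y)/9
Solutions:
 f(y) = C1*exp(-36*y/5)


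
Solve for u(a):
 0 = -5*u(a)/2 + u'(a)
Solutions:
 u(a) = C1*exp(5*a/2)


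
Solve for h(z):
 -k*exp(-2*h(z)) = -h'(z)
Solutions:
 h(z) = log(-sqrt(C1 + 2*k*z))
 h(z) = log(C1 + 2*k*z)/2


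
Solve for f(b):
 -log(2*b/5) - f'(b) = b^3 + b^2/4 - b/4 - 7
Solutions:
 f(b) = C1 - b^4/4 - b^3/12 + b^2/8 - b*log(b) + b*log(5/2) + 8*b


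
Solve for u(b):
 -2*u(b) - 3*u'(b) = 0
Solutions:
 u(b) = C1*exp(-2*b/3)


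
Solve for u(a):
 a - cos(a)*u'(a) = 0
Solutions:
 u(a) = C1 + Integral(a/cos(a), a)


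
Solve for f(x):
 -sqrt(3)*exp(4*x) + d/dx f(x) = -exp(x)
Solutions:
 f(x) = C1 + sqrt(3)*exp(4*x)/4 - exp(x)


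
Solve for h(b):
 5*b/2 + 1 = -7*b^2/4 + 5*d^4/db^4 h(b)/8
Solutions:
 h(b) = C1 + C2*b + C3*b^2 + C4*b^3 + 7*b^6/900 + b^5/30 + b^4/15


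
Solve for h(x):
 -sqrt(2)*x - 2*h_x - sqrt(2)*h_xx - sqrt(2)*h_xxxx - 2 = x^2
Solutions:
 h(x) = C1 + C2*exp(2^(1/6)*3^(1/3)*x*(-2*3^(1/3)/(9 + sqrt(87))^(1/3) + 2^(2/3)*(9 + sqrt(87))^(1/3))/12)*sin(6^(1/6)*x*(6/(9 + sqrt(87))^(1/3) + 6^(2/3)*(9 + sqrt(87))^(1/3))/12) + C3*exp(2^(1/6)*3^(1/3)*x*(-2*3^(1/3)/(9 + sqrt(87))^(1/3) + 2^(2/3)*(9 + sqrt(87))^(1/3))/12)*cos(6^(1/6)*x*(6/(9 + sqrt(87))^(1/3) + 6^(2/3)*(9 + sqrt(87))^(1/3))/12) + C4*exp(-2^(1/6)*3^(1/3)*x*(-2*3^(1/3)/(9 + sqrt(87))^(1/3) + 2^(2/3)*(9 + sqrt(87))^(1/3))/6) - x^3/6 - x


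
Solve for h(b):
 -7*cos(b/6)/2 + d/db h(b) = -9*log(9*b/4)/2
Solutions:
 h(b) = C1 - 9*b*log(b)/2 - 9*b*log(3) + 9*b/2 + 9*b*log(2) + 21*sin(b/6)


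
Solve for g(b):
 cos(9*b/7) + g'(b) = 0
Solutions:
 g(b) = C1 - 7*sin(9*b/7)/9


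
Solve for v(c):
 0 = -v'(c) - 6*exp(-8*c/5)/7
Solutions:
 v(c) = C1 + 15*exp(-8*c/5)/28


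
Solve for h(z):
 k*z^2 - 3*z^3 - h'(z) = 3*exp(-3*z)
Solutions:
 h(z) = C1 + k*z^3/3 - 3*z^4/4 + exp(-3*z)


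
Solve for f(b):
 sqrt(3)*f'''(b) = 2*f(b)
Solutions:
 f(b) = C3*exp(2^(1/3)*3^(5/6)*b/3) + (C1*sin(6^(1/3)*b/2) + C2*cos(6^(1/3)*b/2))*exp(-2^(1/3)*3^(5/6)*b/6)


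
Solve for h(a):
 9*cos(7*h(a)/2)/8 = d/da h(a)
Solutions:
 -9*a/8 - log(sin(7*h(a)/2) - 1)/7 + log(sin(7*h(a)/2) + 1)/7 = C1


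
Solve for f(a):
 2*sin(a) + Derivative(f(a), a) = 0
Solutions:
 f(a) = C1 + 2*cos(a)


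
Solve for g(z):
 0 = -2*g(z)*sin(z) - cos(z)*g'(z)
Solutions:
 g(z) = C1*cos(z)^2


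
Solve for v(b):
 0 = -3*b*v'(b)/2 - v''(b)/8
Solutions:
 v(b) = C1 + C2*erf(sqrt(6)*b)


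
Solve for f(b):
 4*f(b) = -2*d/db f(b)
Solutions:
 f(b) = C1*exp(-2*b)


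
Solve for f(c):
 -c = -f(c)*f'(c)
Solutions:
 f(c) = -sqrt(C1 + c^2)
 f(c) = sqrt(C1 + c^2)


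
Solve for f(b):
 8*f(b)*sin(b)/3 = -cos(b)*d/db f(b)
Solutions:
 f(b) = C1*cos(b)^(8/3)


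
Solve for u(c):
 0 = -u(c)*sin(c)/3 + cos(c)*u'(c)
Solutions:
 u(c) = C1/cos(c)^(1/3)


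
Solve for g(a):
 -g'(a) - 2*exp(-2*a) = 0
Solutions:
 g(a) = C1 + exp(-2*a)


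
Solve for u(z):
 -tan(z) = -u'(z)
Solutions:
 u(z) = C1 - log(cos(z))


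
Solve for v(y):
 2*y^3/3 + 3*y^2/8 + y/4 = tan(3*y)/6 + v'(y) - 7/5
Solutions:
 v(y) = C1 + y^4/6 + y^3/8 + y^2/8 + 7*y/5 + log(cos(3*y))/18


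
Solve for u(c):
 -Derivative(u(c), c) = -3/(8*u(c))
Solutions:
 u(c) = -sqrt(C1 + 3*c)/2
 u(c) = sqrt(C1 + 3*c)/2


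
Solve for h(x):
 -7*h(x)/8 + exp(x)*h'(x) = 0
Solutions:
 h(x) = C1*exp(-7*exp(-x)/8)


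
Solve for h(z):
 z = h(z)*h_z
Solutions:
 h(z) = -sqrt(C1 + z^2)
 h(z) = sqrt(C1 + z^2)


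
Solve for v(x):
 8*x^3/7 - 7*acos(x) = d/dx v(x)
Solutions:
 v(x) = C1 + 2*x^4/7 - 7*x*acos(x) + 7*sqrt(1 - x^2)


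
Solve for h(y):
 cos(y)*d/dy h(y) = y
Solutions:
 h(y) = C1 + Integral(y/cos(y), y)


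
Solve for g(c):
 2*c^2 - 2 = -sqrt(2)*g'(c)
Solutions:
 g(c) = C1 - sqrt(2)*c^3/3 + sqrt(2)*c


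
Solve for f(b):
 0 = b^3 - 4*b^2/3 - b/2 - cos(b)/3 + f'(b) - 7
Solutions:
 f(b) = C1 - b^4/4 + 4*b^3/9 + b^2/4 + 7*b + sin(b)/3


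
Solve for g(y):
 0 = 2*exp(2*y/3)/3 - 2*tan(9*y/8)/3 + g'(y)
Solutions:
 g(y) = C1 - exp(2*y/3) - 16*log(cos(9*y/8))/27


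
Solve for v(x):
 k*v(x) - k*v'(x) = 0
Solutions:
 v(x) = C1*exp(x)


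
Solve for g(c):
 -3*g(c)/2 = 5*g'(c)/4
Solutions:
 g(c) = C1*exp(-6*c/5)


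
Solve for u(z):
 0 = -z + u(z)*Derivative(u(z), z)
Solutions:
 u(z) = -sqrt(C1 + z^2)
 u(z) = sqrt(C1 + z^2)


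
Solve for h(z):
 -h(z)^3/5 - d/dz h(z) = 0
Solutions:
 h(z) = -sqrt(10)*sqrt(-1/(C1 - z))/2
 h(z) = sqrt(10)*sqrt(-1/(C1 - z))/2


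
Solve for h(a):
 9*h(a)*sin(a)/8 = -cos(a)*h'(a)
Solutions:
 h(a) = C1*cos(a)^(9/8)


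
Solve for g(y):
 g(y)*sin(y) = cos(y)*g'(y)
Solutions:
 g(y) = C1/cos(y)


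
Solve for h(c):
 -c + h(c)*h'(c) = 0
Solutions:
 h(c) = -sqrt(C1 + c^2)
 h(c) = sqrt(C1 + c^2)


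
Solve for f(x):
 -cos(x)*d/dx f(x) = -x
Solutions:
 f(x) = C1 + Integral(x/cos(x), x)


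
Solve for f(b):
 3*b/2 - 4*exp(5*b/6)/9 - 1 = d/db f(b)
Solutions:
 f(b) = C1 + 3*b^2/4 - b - 8*exp(5*b/6)/15


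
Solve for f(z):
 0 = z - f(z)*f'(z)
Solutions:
 f(z) = -sqrt(C1 + z^2)
 f(z) = sqrt(C1 + z^2)


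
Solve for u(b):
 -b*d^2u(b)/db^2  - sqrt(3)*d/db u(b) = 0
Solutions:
 u(b) = C1 + C2*b^(1 - sqrt(3))


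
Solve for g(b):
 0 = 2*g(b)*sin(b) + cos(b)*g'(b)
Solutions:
 g(b) = C1*cos(b)^2


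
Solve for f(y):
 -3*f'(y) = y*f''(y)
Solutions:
 f(y) = C1 + C2/y^2


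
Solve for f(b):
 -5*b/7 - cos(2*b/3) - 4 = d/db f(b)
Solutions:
 f(b) = C1 - 5*b^2/14 - 4*b - 3*sin(2*b/3)/2


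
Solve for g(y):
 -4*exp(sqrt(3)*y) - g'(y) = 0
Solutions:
 g(y) = C1 - 4*sqrt(3)*exp(sqrt(3)*y)/3


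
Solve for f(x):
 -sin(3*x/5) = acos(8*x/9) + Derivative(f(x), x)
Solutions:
 f(x) = C1 - x*acos(8*x/9) + sqrt(81 - 64*x^2)/8 + 5*cos(3*x/5)/3


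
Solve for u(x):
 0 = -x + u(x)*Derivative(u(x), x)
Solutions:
 u(x) = -sqrt(C1 + x^2)
 u(x) = sqrt(C1 + x^2)


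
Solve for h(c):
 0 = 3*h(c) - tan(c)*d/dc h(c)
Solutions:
 h(c) = C1*sin(c)^3


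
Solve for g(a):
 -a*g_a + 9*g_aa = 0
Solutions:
 g(a) = C1 + C2*erfi(sqrt(2)*a/6)


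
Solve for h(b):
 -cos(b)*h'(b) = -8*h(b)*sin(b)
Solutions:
 h(b) = C1/cos(b)^8


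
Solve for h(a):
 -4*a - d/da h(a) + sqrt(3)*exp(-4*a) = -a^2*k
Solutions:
 h(a) = C1 + a^3*k/3 - 2*a^2 - sqrt(3)*exp(-4*a)/4


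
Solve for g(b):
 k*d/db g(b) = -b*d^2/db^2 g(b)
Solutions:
 g(b) = C1 + b^(1 - re(k))*(C2*sin(log(b)*Abs(im(k))) + C3*cos(log(b)*im(k)))


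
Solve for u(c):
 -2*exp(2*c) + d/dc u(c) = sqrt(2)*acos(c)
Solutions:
 u(c) = C1 + sqrt(2)*(c*acos(c) - sqrt(1 - c^2)) + exp(2*c)


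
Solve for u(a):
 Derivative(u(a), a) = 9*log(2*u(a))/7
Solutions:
 -7*Integral(1/(log(_y) + log(2)), (_y, u(a)))/9 = C1 - a


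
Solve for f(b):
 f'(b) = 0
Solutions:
 f(b) = C1


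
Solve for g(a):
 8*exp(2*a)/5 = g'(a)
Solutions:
 g(a) = C1 + 4*exp(2*a)/5


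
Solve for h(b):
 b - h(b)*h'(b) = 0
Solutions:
 h(b) = -sqrt(C1 + b^2)
 h(b) = sqrt(C1 + b^2)


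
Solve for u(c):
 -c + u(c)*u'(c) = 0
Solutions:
 u(c) = -sqrt(C1 + c^2)
 u(c) = sqrt(C1 + c^2)


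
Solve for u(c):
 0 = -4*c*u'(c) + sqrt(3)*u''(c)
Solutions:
 u(c) = C1 + C2*erfi(sqrt(2)*3^(3/4)*c/3)


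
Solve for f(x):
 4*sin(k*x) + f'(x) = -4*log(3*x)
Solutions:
 f(x) = C1 - 4*x*log(x) - 4*x*log(3) + 4*x - 4*Piecewise((-cos(k*x)/k, Ne(k, 0)), (0, True))


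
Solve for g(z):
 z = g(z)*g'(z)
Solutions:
 g(z) = -sqrt(C1 + z^2)
 g(z) = sqrt(C1 + z^2)


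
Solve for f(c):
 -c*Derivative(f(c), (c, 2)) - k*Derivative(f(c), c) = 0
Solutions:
 f(c) = C1 + c^(1 - re(k))*(C2*sin(log(c)*Abs(im(k))) + C3*cos(log(c)*im(k)))


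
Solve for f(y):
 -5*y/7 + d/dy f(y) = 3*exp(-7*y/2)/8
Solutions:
 f(y) = C1 + 5*y^2/14 - 3*exp(-7*y/2)/28


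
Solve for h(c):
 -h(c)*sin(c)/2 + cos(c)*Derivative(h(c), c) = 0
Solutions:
 h(c) = C1/sqrt(cos(c))


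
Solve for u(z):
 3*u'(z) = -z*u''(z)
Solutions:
 u(z) = C1 + C2/z^2


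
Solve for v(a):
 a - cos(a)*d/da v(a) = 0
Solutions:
 v(a) = C1 + Integral(a/cos(a), a)


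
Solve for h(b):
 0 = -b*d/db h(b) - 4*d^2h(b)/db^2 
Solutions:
 h(b) = C1 + C2*erf(sqrt(2)*b/4)


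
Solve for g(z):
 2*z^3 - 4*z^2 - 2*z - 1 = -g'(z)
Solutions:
 g(z) = C1 - z^4/2 + 4*z^3/3 + z^2 + z


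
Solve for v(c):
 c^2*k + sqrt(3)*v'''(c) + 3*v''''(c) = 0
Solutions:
 v(c) = C1 + C2*c + C3*c^2 + C4*exp(-sqrt(3)*c/3) - sqrt(3)*c^5*k/180 + c^4*k/12 - sqrt(3)*c^3*k/3


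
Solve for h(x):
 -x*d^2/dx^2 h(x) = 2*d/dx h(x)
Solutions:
 h(x) = C1 + C2/x


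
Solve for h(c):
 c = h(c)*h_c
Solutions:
 h(c) = -sqrt(C1 + c^2)
 h(c) = sqrt(C1 + c^2)


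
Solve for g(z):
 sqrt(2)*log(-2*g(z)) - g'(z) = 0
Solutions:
 -sqrt(2)*Integral(1/(log(-_y) + log(2)), (_y, g(z)))/2 = C1 - z


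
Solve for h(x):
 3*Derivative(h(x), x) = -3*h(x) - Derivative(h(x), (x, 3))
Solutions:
 h(x) = C1*exp(2^(1/3)*x*(-2/(3 + sqrt(13))^(1/3) + 2^(1/3)*(3 + sqrt(13))^(1/3))/4)*sin(2^(1/3)*sqrt(3)*x*(2/(3 + sqrt(13))^(1/3) + 2^(1/3)*(3 + sqrt(13))^(1/3))/4) + C2*exp(2^(1/3)*x*(-2/(3 + sqrt(13))^(1/3) + 2^(1/3)*(3 + sqrt(13))^(1/3))/4)*cos(2^(1/3)*sqrt(3)*x*(2/(3 + sqrt(13))^(1/3) + 2^(1/3)*(3 + sqrt(13))^(1/3))/4) + C3*exp(2^(1/3)*x*(-2^(1/3)*(3 + sqrt(13))^(1/3)/2 + (3 + sqrt(13))^(-1/3)))


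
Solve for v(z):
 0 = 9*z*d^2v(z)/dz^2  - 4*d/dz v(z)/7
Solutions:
 v(z) = C1 + C2*z^(67/63)


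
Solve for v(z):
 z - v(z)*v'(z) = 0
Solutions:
 v(z) = -sqrt(C1 + z^2)
 v(z) = sqrt(C1 + z^2)


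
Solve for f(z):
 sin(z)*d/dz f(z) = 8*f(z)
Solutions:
 f(z) = C1*(cos(z)^4 - 4*cos(z)^3 + 6*cos(z)^2 - 4*cos(z) + 1)/(cos(z)^4 + 4*cos(z)^3 + 6*cos(z)^2 + 4*cos(z) + 1)


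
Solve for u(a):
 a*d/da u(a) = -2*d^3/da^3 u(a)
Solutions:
 u(a) = C1 + Integral(C2*airyai(-2^(2/3)*a/2) + C3*airybi(-2^(2/3)*a/2), a)


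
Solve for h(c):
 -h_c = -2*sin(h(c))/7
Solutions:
 -2*c/7 + log(cos(h(c)) - 1)/2 - log(cos(h(c)) + 1)/2 = C1


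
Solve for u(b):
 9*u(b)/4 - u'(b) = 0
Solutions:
 u(b) = C1*exp(9*b/4)


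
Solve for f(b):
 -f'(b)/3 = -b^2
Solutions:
 f(b) = C1 + b^3


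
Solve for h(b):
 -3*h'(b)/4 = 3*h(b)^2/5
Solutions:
 h(b) = 5/(C1 + 4*b)


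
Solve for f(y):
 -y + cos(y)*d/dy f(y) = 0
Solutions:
 f(y) = C1 + Integral(y/cos(y), y)


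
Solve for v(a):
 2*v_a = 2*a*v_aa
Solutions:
 v(a) = C1 + C2*a^2


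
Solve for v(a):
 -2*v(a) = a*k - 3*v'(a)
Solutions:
 v(a) = C1*exp(2*a/3) - a*k/2 - 3*k/4


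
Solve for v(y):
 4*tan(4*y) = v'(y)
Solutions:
 v(y) = C1 - log(cos(4*y))


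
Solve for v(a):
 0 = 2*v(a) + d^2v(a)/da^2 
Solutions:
 v(a) = C1*sin(sqrt(2)*a) + C2*cos(sqrt(2)*a)


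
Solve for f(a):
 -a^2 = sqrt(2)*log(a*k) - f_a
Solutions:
 f(a) = C1 + a^3/3 + sqrt(2)*a*log(a*k) - sqrt(2)*a


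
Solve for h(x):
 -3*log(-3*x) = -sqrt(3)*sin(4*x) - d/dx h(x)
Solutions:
 h(x) = C1 + 3*x*log(-x) - 3*x + 3*x*log(3) + sqrt(3)*cos(4*x)/4


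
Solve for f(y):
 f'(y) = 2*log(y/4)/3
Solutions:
 f(y) = C1 + 2*y*log(y)/3 - 4*y*log(2)/3 - 2*y/3


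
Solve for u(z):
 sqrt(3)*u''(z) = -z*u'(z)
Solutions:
 u(z) = C1 + C2*erf(sqrt(2)*3^(3/4)*z/6)


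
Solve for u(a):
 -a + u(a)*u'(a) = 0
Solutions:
 u(a) = -sqrt(C1 + a^2)
 u(a) = sqrt(C1 + a^2)


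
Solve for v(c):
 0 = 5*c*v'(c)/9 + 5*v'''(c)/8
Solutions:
 v(c) = C1 + Integral(C2*airyai(-2*3^(1/3)*c/3) + C3*airybi(-2*3^(1/3)*c/3), c)


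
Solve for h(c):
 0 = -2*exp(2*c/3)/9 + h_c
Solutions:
 h(c) = C1 + exp(2*c/3)/3


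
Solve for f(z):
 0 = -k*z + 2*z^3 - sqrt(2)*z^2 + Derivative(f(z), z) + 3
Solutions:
 f(z) = C1 + k*z^2/2 - z^4/2 + sqrt(2)*z^3/3 - 3*z


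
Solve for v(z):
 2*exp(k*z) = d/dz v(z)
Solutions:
 v(z) = C1 + 2*exp(k*z)/k


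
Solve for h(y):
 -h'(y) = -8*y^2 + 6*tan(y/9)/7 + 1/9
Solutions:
 h(y) = C1 + 8*y^3/3 - y/9 + 54*log(cos(y/9))/7


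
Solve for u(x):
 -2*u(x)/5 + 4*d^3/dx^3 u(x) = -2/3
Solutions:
 u(x) = C3*exp(10^(2/3)*x/10) + (C1*sin(10^(2/3)*sqrt(3)*x/20) + C2*cos(10^(2/3)*sqrt(3)*x/20))*exp(-10^(2/3)*x/20) + 5/3


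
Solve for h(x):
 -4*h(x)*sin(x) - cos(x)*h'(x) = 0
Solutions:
 h(x) = C1*cos(x)^4


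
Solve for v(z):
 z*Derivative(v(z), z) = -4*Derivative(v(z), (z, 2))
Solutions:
 v(z) = C1 + C2*erf(sqrt(2)*z/4)


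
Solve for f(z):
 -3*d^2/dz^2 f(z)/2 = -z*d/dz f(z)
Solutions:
 f(z) = C1 + C2*erfi(sqrt(3)*z/3)


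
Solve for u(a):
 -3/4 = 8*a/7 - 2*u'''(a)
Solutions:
 u(a) = C1 + C2*a + C3*a^2 + a^4/42 + a^3/16


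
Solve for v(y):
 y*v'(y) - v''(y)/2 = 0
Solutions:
 v(y) = C1 + C2*erfi(y)


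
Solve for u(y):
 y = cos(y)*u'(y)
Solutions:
 u(y) = C1 + Integral(y/cos(y), y)


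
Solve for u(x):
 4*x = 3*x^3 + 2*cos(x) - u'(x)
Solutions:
 u(x) = C1 + 3*x^4/4 - 2*x^2 + 2*sin(x)


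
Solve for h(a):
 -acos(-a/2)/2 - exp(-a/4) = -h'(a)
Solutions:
 h(a) = C1 + a*acos(-a/2)/2 + sqrt(4 - a^2)/2 - 4*exp(-a/4)


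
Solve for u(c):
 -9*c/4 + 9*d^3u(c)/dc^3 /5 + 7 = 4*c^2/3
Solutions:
 u(c) = C1 + C2*c + C3*c^2 + c^5/81 + 5*c^4/96 - 35*c^3/54


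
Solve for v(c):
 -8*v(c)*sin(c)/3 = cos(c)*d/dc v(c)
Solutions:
 v(c) = C1*cos(c)^(8/3)


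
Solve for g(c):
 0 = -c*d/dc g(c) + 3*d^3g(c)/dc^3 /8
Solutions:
 g(c) = C1 + Integral(C2*airyai(2*3^(2/3)*c/3) + C3*airybi(2*3^(2/3)*c/3), c)


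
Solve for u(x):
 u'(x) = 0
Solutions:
 u(x) = C1


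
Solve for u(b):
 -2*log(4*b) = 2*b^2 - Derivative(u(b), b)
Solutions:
 u(b) = C1 + 2*b^3/3 + 2*b*log(b) - 2*b + b*log(16)


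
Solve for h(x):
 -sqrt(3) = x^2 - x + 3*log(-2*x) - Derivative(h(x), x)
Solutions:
 h(x) = C1 + x^3/3 - x^2/2 + 3*x*log(-x) + x*(-3 + sqrt(3) + 3*log(2))


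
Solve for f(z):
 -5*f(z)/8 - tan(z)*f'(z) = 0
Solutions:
 f(z) = C1/sin(z)^(5/8)


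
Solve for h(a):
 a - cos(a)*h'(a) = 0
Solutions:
 h(a) = C1 + Integral(a/cos(a), a)


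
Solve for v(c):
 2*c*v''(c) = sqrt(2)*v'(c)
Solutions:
 v(c) = C1 + C2*c^(sqrt(2)/2 + 1)


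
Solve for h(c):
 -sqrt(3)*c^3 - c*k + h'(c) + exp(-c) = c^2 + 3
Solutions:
 h(c) = C1 + sqrt(3)*c^4/4 + c^3/3 + c^2*k/2 + 3*c + exp(-c)


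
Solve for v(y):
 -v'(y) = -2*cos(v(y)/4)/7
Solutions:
 -2*y/7 - 2*log(sin(v(y)/4) - 1) + 2*log(sin(v(y)/4) + 1) = C1


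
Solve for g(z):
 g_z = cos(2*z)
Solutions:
 g(z) = C1 + sin(2*z)/2


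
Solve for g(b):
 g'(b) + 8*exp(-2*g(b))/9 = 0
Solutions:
 g(b) = log(-sqrt(C1 - 16*b)) - log(3)
 g(b) = log(C1 - 16*b)/2 - log(3)


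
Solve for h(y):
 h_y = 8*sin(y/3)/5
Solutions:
 h(y) = C1 - 24*cos(y/3)/5


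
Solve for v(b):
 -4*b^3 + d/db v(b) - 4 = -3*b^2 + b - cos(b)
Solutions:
 v(b) = C1 + b^4 - b^3 + b^2/2 + 4*b - sin(b)


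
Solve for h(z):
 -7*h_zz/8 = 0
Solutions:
 h(z) = C1 + C2*z


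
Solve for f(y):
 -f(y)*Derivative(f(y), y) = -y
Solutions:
 f(y) = -sqrt(C1 + y^2)
 f(y) = sqrt(C1 + y^2)


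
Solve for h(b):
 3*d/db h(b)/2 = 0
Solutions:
 h(b) = C1


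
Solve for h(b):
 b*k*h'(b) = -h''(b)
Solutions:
 h(b) = Piecewise((-sqrt(2)*sqrt(pi)*C1*erf(sqrt(2)*b*sqrt(k)/2)/(2*sqrt(k)) - C2, (k > 0) | (k < 0)), (-C1*b - C2, True))


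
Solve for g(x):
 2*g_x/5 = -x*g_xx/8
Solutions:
 g(x) = C1 + C2/x^(11/5)


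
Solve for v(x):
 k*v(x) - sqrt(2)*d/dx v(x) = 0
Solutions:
 v(x) = C1*exp(sqrt(2)*k*x/2)


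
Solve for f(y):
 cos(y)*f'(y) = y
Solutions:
 f(y) = C1 + Integral(y/cos(y), y)


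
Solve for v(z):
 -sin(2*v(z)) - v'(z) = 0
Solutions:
 v(z) = pi - acos((-C1 - exp(4*z))/(C1 - exp(4*z)))/2
 v(z) = acos((-C1 - exp(4*z))/(C1 - exp(4*z)))/2


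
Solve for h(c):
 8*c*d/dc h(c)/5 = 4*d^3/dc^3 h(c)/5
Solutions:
 h(c) = C1 + Integral(C2*airyai(2^(1/3)*c) + C3*airybi(2^(1/3)*c), c)


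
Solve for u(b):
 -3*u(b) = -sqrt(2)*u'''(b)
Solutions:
 u(b) = C3*exp(2^(5/6)*3^(1/3)*b/2) + (C1*sin(6^(5/6)*b/4) + C2*cos(6^(5/6)*b/4))*exp(-2^(5/6)*3^(1/3)*b/4)


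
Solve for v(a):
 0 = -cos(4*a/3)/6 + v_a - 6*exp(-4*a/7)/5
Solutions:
 v(a) = C1 + sin(4*a/3)/8 - 21*exp(-4*a/7)/10


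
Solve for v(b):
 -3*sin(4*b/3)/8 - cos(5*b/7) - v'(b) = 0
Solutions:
 v(b) = C1 - 7*sin(5*b/7)/5 + 9*cos(4*b/3)/32


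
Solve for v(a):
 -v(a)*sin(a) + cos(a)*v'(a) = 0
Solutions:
 v(a) = C1/cos(a)


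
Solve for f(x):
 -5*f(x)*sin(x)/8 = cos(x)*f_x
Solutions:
 f(x) = C1*cos(x)^(5/8)
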